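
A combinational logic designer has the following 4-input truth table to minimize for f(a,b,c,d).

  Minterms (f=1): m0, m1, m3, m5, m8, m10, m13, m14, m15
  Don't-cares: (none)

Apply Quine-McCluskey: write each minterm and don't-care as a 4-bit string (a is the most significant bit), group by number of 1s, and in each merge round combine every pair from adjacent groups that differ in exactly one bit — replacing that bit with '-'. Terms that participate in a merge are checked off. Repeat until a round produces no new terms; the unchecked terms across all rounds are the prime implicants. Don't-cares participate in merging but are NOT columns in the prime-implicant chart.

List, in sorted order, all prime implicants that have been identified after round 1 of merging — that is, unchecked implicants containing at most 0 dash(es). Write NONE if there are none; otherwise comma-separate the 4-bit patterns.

[col 0] 0000*, 0001*, 0011*, 0101*, 1000*, 1010*, 1101*, 1110*, 1111*
[col 1] -000, -101, 0-01, 00-1, 000-, 1-10, 10-0, 11-1, 111-
Prime implicants: -000, -101, 0-01, 00-1, 000-, 1-10, 10-0, 11-1, 111-

NONE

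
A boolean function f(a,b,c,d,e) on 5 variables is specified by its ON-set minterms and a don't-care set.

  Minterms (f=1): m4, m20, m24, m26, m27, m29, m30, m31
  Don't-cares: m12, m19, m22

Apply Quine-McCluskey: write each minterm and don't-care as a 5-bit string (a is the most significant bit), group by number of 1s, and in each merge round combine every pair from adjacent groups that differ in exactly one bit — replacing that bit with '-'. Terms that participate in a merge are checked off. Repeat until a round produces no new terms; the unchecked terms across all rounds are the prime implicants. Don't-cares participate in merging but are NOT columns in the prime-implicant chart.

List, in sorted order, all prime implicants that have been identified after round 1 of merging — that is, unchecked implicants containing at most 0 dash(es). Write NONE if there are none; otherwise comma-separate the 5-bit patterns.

NONE

[col 0] 00100*, 01100*, 10011*, 10100*, 10110*, 11000*, 11010*, 11011*, 11101*, 11110*, 11111*
[col 1] -0100, 0-100, 1-011, 1-110, 101-0, 11-10*, 11-11*, 110-0, 1101-*, 111-1, 1111-*
[col 2] 11-1-
Prime implicants: -0100, 0-100, 1-011, 1-110, 101-0, 11-1-, 110-0, 111-1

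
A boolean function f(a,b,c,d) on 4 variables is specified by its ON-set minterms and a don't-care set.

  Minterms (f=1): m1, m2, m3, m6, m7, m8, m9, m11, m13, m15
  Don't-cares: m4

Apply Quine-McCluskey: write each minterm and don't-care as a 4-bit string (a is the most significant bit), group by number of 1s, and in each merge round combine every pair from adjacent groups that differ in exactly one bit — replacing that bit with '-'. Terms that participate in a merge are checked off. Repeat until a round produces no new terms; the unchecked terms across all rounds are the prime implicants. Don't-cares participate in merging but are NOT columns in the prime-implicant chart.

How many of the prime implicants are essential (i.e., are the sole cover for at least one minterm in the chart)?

4

[col 0] 0001*, 0010*, 0011*, 0100*, 0110*, 0111*, 1000*, 1001*, 1011*, 1101*, 1111*
[col 1] -001*, -011*, -111*, 0-10*, 0-11*, 00-1*, 001-*, 01-0, 011-*, 1-01*, 1-11*, 10-1*, 100-, 11-1*
[col 2] --11, -0-1, 0-1-, 1--1
Prime implicants: --11, -0-1, 0-1-, 01-0, 1--1, 100-
PI chart (minterm → PIs covering it):
  1 | -0-1  (sole → essential)
  2 | 0-1-  (sole → essential)
  3 | --11,-0-1,0-1-
  6 | 0-1-,01-0
  7 | --11,0-1-
  8 | 100-  (sole → essential)
  9 | -0-1,1--1,100-
  11 | --11,-0-1,1--1
  13 | 1--1  (sole → essential)
  15 | --11,1--1
Essential prime implicants: -0-1, 0-1-, 1--1, 100-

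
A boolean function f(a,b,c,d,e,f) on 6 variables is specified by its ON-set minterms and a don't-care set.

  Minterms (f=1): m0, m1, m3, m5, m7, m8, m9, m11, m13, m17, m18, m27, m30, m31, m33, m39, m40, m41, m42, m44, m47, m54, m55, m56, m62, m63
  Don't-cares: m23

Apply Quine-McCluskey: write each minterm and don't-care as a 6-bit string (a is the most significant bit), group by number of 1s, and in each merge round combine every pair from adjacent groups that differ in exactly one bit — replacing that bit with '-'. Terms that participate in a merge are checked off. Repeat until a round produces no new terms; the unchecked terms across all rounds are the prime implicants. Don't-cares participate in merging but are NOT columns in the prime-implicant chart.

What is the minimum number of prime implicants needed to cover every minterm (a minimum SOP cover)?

13

size-2^0 implicants → 000000(✓)  000001(✓)  000011(✓)  000101(✓)  000111(✓)  001000(✓)  001001(✓)  001011(✓)  001101(✓)  010001(✓)  010010  010111(✓)  011011(✓)  011110(✓)  011111(✓)  100001(✓)  100111(✓)  101000(✓)  101001(✓)  101010(✓)  101100(✓)  101111(✓)  110110(✓)  110111(✓)  111000(✓)  111110(✓)  111111(✓)
size-2^1 implicants → -00001(✓)  -00111(✓)  -01000(✓)  -01001(✓)  -10111(✓)  -11110(✓)  -11111(✓)  0-0001  0-0111(✓)  0-1011  00-000(✓)  00-001(✓)  00-011(✓)  00-101(✓)  000-01(✓)  000-11(✓)  0000-1(✓)  00000-(✓)  0001-1(✓)  001-01(✓)  0010-1(✓)  00100-(✓)  01-111(✓)  011-11  01111-(✓)  1-0111(✓)  1-1000  1-1111(✓)  10-001(✓)  10-111(✓)  101-00  1010-0  10100-(✓)  11-110(✓)  11-111(✓)  11011-(✓)  11111-(✓)
size-2^2 implicants → --0111  -0-001  -0100-  -1-111  -1111-  00--01  00-0-1  00-00-  000--1  1--111  11-11-
Unchecked terms (primes): --0111, -0-001, -0100-, -1-111, -1111-, 0-0001, 0-1011, 00--01, 00-0-1, 00-00-, 000--1, 010010, 011-11, 1--111, 1-1000, 101-00, 1010-0, 11-11-
Minterm coverage:
  m0 ⊆ 00-00- [E]
  m1 ⊆ -0-001,0-0001,00--01,00-0-1,00-00-,000--1
  m3 ⊆ 00-0-1,000--1
  m5 ⊆ 00--01,000--1
  m7 ⊆ --0111,000--1
  m8 ⊆ -0100-,00-00-
  m9 ⊆ -0-001,-0100-,00--01,00-0-1,00-00-
  m11 ⊆ 0-1011,00-0-1
  m13 ⊆ 00--01 [E]
  m17 ⊆ 0-0001 [E]
  m18 ⊆ 010010 [E]
  m27 ⊆ 0-1011,011-11
  m30 ⊆ -1111- [E]
  m31 ⊆ -1-111,-1111-,011-11
  m33 ⊆ -0-001 [E]
  m39 ⊆ --0111,1--111
  m40 ⊆ -0100-,1-1000,101-00,1010-0
  m41 ⊆ -0-001,-0100-
  m42 ⊆ 1010-0 [E]
  m44 ⊆ 101-00 [E]
  m47 ⊆ 1--111 [E]
  m54 ⊆ 11-11- [E]
  m55 ⊆ --0111,-1-111,1--111,11-11-
  m56 ⊆ 1-1000 [E]
  m62 ⊆ -1111-,11-11-
  m63 ⊆ -1-111,-1111-,1--111,11-11-
E = {-0-001, -1111-, 0-0001, 00--01, 00-00-, 010010, 1--111, 1-1000, 101-00, 1010-0, 11-11-}
Petrick residual → 0-1011, 000--1
Cover = b'd'e'f + bcde + a'c'd'e'f + a'cd'ef + a'b'e'f + a'b'd'e' + a'b'c'f + a'bc'd'ef' + adef + acd'e'f' + ab'ce'f' + ab'cd'f' + abde  |cover|=13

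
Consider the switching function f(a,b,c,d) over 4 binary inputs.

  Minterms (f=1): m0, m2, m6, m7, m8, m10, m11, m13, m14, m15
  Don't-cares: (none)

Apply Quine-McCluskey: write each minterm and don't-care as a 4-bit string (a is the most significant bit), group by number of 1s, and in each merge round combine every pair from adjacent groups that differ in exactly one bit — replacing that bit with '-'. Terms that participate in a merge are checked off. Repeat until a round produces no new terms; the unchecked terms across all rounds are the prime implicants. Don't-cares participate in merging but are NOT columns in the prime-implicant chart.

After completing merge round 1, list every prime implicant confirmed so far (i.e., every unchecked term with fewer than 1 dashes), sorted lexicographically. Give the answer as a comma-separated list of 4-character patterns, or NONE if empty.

NONE

Round 0: 0000✓ 0010✓ 0110✓ 0111✓ 1000✓ 1010✓ 1011✓ 1101✓ 1110✓ 1111✓
Round 1: -000✓ -010✓ -110✓ -111✓ 0-10✓ 00-0✓ 011-✓ 1-10✓ 1-11✓ 10-0✓ 101-✓ 11-1 111-✓
Round 2: --10 -0-0 -11- 1-1-
PIs = {--10, -0-0, -11-, 1-1-, 11-1}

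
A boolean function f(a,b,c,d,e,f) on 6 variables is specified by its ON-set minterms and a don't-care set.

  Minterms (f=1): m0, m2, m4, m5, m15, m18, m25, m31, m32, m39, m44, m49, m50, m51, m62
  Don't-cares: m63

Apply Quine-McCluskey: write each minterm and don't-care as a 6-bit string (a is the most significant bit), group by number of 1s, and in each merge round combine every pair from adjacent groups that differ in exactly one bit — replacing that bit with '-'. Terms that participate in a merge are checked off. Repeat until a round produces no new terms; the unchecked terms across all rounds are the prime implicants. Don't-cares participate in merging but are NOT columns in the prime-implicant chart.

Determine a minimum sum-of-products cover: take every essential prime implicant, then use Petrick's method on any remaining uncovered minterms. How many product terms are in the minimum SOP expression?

10

Round 0: 000000✓ 000010✓ 000100✓ 000101✓ 001111✓ 010010✓ 011001 011111✓ 100000✓ 100111 101100 110001✓ 110010✓ 110011✓ 111110✓ 111111✓
Round 1: -00000 -10010 -11111 0-0010 0-1111 000-00 0000-0 00010- 1100-1 11001- 11111-
PIs = {-00000, -10010, -11111, 0-0010, 0-1111, 000-00, 0000-0, 00010-, 011001, 100111, 101100, 1100-1, 11001-, 11111-}
Coverage chart:
  m0: -00000,000-00,0000-0
  m2: 0-0010,0000-0
  m4: 000-00,00010-
  m5: 00010- ←essential
  m15: 0-1111 ←essential
  m18: -10010,0-0010
  m25: 011001 ←essential
  m31: -11111,0-1111
  m32: -00000 ←essential
  m39: 100111 ←essential
  m44: 101100 ←essential
  m49: 1100-1 ←essential
  m50: -10010,11001-
  m51: 1100-1,11001-
  m62: 11111- ←essential
Essential: -00000, 0-1111, 00010-, 011001, 100111, 101100, 1100-1, 11111-
Petrick residual → -10010, 0-0010
Min cover (10 terms): b'c'd'e'f' + bc'd'ef' + a'c'd'ef' + a'cdef + a'b'c'de' + a'bcd'e'f + ab'c'def + ab'cde'f' + abc'd'f + abcde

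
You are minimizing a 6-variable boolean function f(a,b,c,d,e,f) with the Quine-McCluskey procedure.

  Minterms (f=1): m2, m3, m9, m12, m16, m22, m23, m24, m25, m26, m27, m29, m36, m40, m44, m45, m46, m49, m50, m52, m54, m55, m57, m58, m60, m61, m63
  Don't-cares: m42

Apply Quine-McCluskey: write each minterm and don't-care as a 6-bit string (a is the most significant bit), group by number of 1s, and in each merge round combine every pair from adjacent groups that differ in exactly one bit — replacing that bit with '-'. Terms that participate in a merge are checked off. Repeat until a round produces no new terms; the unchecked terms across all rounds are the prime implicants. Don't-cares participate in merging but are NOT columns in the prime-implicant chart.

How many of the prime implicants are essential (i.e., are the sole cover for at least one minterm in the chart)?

[col 0] 000010*, 000011*, 001001*, 001100*, 010000*, 010110*, 010111*, 011000*, 011001*, 011010*, 011011*, 011101*, 100100*, 101000*, 101010*, 101100*, 101101*, 101110*, 110001*, 110010*, 110100*, 110110*, 110111*, 111001*, 111010*, 111100*, 111101*, 111111*
[col 1] -01100, -10110*, -10111*, -11001*, -11010, -11101*, 0-1001, 00001-, 01-000, 01011-*, 011-01*, 0110-0*, 0110-1*, 01100-*, 01101-*, 1-0100*, 1-1010, 1-1100*, 1-1101*, 10-100*, 101-00*, 101-10*, 1010-0*, 1011-0*, 10110-*, 11-001, 11-010, 11-100*, 11-111, 110-10, 1101-0, 11011-*, 111-01*, 1111-1, 11110-*
[col 2] -1011-, -11-01, 0110--, 1--100, 1-110-, 101--0
Prime implicants: -01100, -1011-, -11-01, -11010, 0-1001, 00001-, 01-000, 0110--, 1--100, 1-1010, 1-110-, 101--0, 11-001, 11-010, 11-111, 110-10, 1101-0, 1111-1
PI chart (minterm → PIs covering it):
  2 | 00001-  (sole → essential)
  3 | 00001-  (sole → essential)
  9 | 0-1001  (sole → essential)
  12 | -01100  (sole → essential)
  16 | 01-000  (sole → essential)
  22 | -1011-  (sole → essential)
  23 | -1011-  (sole → essential)
  24 | 01-000,0110--
  25 | -11-01,0-1001,0110--
  26 | -11010,0110--
  27 | 0110--  (sole → essential)
  29 | -11-01  (sole → essential)
  36 | 1--100  (sole → essential)
  40 | 101--0  (sole → essential)
  44 | -01100,1--100,1-110-,101--0
  45 | 1-110-  (sole → essential)
  46 | 101--0  (sole → essential)
  49 | 11-001  (sole → essential)
  50 | 11-010,110-10
  52 | 1--100,1101-0
  54 | -1011-,110-10,1101-0
  55 | -1011-,11-111
  57 | -11-01,11-001
  58 | -11010,1-1010,11-010
  60 | 1--100,1-110-
  61 | -11-01,1-110-,1111-1
  63 | 11-111,1111-1
Essential prime implicants: -01100, -1011-, -11-01, 0-1001, 00001-, 01-000, 0110--, 1--100, 1-110-, 101--0, 11-001

11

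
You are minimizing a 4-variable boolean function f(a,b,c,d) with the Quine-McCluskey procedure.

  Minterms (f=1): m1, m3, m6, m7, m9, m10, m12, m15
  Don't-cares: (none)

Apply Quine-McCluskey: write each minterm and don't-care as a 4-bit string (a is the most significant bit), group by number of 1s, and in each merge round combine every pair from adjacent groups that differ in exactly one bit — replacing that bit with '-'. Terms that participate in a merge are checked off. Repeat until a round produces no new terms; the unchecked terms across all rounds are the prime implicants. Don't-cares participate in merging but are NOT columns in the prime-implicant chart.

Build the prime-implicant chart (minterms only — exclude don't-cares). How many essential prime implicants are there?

5

[col 0] 0001*, 0011*, 0110*, 0111*, 1001*, 1010, 1100, 1111*
[col 1] -001, -111, 0-11, 00-1, 011-
Prime implicants: -001, -111, 0-11, 00-1, 011-, 1010, 1100
PI chart (minterm → PIs covering it):
  1 | -001,00-1
  3 | 0-11,00-1
  6 | 011-  (sole → essential)
  7 | -111,0-11,011-
  9 | -001  (sole → essential)
  10 | 1010  (sole → essential)
  12 | 1100  (sole → essential)
  15 | -111  (sole → essential)
Essential prime implicants: -001, -111, 011-, 1010, 1100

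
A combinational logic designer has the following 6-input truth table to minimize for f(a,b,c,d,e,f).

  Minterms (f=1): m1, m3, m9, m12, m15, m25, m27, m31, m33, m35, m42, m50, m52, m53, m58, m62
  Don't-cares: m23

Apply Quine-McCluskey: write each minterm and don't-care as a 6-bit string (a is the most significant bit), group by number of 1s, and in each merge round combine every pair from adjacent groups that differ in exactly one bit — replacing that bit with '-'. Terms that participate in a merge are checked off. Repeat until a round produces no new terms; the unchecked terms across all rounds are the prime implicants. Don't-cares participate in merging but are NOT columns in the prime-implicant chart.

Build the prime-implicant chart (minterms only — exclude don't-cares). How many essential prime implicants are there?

7

Round 0: 000001✓ 000011✓ 001001✓ 001100 001111✓ 010111✓ 011001✓ 011011✓ 011111✓ 100001✓ 100011✓ 101010✓ 110010✓ 110100✓ 110101✓ 111010✓ 111110✓
Round 1: -00001✓ -00011✓ 0-1001 0-1111 00-001 0000-1✓ 01-111 011-11 0110-1 1-1010 1000-1✓ 11-010 11010- 111-10
Round 2: -000-1
PIs = {-000-1, 0-1001, 0-1111, 00-001, 001100, 01-111, 011-11, 0110-1, 1-1010, 11-010, 11010-, 111-10}
Coverage chart:
  m1: -000-1,00-001
  m3: -000-1 ←essential
  m9: 0-1001,00-001
  m12: 001100 ←essential
  m15: 0-1111 ←essential
  m25: 0-1001,0110-1
  m27: 011-11,0110-1
  m31: 0-1111,01-111,011-11
  m33: -000-1 ←essential
  m35: -000-1 ←essential
  m42: 1-1010 ←essential
  m50: 11-010 ←essential
  m52: 11010- ←essential
  m53: 11010- ←essential
  m58: 1-1010,11-010,111-10
  m62: 111-10 ←essential
Essential: -000-1, 0-1111, 001100, 1-1010, 11-010, 11010-, 111-10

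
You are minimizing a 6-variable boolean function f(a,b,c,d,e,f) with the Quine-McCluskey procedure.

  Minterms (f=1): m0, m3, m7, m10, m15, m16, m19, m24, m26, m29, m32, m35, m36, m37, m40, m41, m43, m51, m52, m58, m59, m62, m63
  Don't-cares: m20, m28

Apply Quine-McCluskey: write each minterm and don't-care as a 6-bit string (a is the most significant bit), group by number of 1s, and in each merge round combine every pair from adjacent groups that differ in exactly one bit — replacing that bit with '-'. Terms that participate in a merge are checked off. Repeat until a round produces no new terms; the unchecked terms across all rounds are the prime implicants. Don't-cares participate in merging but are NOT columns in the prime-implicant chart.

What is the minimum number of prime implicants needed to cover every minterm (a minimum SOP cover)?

[col 0] 000000*, 000011*, 000111*, 001010*, 001111*, 010000*, 010011*, 010100*, 011000*, 011010*, 011100*, 011101*, 100000*, 100011*, 100100*, 100101*, 101000*, 101001*, 101011*, 110011*, 110100*, 111010*, 111011*, 111110*, 111111*
[col 1] -00000, -00011*, -10011*, -10100, -11010, 0-0000, 0-0011*, 0-1010, 00-111, 000-11, 01-000*, 01-100*, 010-00*, 011-00*, 0110-0, 01110-, 1-0011*, 1-0100, 1-1011*, 10-000, 10-011*, 100-00, 10010-, 1010-1, 10100-, 11-011*, 111-10*, 111-11*, 11101-*, 11111-*
[col 2] --0011, 01--00, 1--011, 111-1-
Prime implicants: --0011, -00000, -10100, -11010, 0-0000, 0-1010, 00-111, 000-11, 01--00, 0110-0, 01110-, 1--011, 1-0100, 10-000, 100-00, 10010-, 1010-1, 10100-, 111-1-
PI chart (minterm → PIs covering it):
  0 | -00000,0-0000
  3 | --0011,000-11
  7 | 00-111,000-11
  10 | 0-1010  (sole → essential)
  15 | 00-111  (sole → essential)
  16 | 0-0000,01--00
  19 | --0011  (sole → essential)
  24 | 01--00,0110-0
  26 | -11010,0-1010,0110-0
  29 | 01110-  (sole → essential)
  32 | -00000,10-000,100-00
  35 | --0011,1--011
  36 | 1-0100,100-00,10010-
  37 | 10010-  (sole → essential)
  40 | 10-000,10100-
  41 | 1010-1,10100-
  43 | 1--011,1010-1
  51 | --0011,1--011
  52 | -10100,1-0100
  58 | -11010,111-1-
  59 | 1--011,111-1-
  62 | 111-1-  (sole → essential)
  63 | 111-1-  (sole → essential)
Essential prime implicants: --0011, 0-1010, 00-111, 01110-, 10010-, 111-1-
Petrick residual → -00000, -10100, 01--00, 1--011, 10100-
Minimum SOP uses 11 PIs: c'd'ef + b'c'd'e'f' + bc'de'f' + a'cd'ef' + a'b'def + a'be'f' + a'bcde' + ad'ef + ab'c'de' + ab'cd'e' + abce

11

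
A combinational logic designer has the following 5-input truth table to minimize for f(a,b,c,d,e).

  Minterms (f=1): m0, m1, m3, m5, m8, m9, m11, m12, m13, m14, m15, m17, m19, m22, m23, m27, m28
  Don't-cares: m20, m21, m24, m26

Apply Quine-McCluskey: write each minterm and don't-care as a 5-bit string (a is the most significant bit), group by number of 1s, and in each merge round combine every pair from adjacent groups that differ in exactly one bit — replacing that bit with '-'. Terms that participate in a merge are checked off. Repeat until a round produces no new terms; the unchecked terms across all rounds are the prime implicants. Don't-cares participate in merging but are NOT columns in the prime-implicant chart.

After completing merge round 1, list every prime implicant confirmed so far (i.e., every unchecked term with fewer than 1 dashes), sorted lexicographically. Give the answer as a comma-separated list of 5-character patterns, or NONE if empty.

[col 0] 00000*, 00001*, 00011*, 00101*, 01000*, 01001*, 01011*, 01100*, 01101*, 01110*, 01111*, 10001*, 10011*, 10100*, 10101*, 10110*, 10111*, 11000*, 11010*, 11011*, 11100*
[col 1] -0001*, -0011*, -0101*, -1000*, -1011*, -1100*, 0-000*, 0-001*, 0-011*, 0-101*, 00-01*, 000-1*, 0000-*, 01-00*, 01-01*, 01-11*, 010-1*, 0100-*, 011-0*, 011-1*, 0110-*, 0111-*, 1-011*, 1-100, 10-01*, 10-11*, 100-1*, 101-0*, 101-1*, 1010-*, 1011-*, 11-00*, 110-0, 1101-
[col 2] --011, -0-01, -00-1, -1-00, 0--01, 0-0-1, 0-00-, 01--1, 01-0-, 011--, 10--1, 101--
Prime implicants: --011, -0-01, -00-1, -1-00, 0--01, 0-0-1, 0-00-, 01--1, 01-0-, 011--, 1-100, 10--1, 101--, 110-0, 1101-

NONE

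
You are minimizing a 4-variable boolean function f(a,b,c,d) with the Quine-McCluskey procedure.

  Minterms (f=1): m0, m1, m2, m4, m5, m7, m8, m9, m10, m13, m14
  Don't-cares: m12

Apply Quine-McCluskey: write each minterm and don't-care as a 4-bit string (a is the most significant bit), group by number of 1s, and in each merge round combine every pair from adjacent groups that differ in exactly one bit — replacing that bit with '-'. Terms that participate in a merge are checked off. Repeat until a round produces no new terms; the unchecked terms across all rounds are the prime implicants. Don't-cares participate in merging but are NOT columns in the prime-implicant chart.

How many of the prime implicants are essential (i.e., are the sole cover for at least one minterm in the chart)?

Round 0: 0000✓ 0001✓ 0010✓ 0100✓ 0101✓ 0111✓ 1000✓ 1001✓ 1010✓ 1100✓ 1101✓ 1110✓
Round 1: -000✓ -001✓ -010✓ -100✓ -101✓ 0-00✓ 0-01✓ 00-0✓ 000-✓ 01-1 010-✓ 1-00✓ 1-01✓ 1-10✓ 10-0✓ 100-✓ 11-0✓ 110-✓
Round 2: --00✓ --01✓ -0-0 -00-✓ -10-✓ 0-0-✓ 1--0 1-0-✓
Round 3: --0-
PIs = {--0-, -0-0, 01-1, 1--0}
Coverage chart:
  m0: --0-,-0-0
  m1: --0- ←essential
  m2: -0-0 ←essential
  m4: --0- ←essential
  m5: --0-,01-1
  m7: 01-1 ←essential
  m8: --0-,-0-0,1--0
  m9: --0- ←essential
  m10: -0-0,1--0
  m13: --0- ←essential
  m14: 1--0 ←essential
Essential: --0-, -0-0, 01-1, 1--0

4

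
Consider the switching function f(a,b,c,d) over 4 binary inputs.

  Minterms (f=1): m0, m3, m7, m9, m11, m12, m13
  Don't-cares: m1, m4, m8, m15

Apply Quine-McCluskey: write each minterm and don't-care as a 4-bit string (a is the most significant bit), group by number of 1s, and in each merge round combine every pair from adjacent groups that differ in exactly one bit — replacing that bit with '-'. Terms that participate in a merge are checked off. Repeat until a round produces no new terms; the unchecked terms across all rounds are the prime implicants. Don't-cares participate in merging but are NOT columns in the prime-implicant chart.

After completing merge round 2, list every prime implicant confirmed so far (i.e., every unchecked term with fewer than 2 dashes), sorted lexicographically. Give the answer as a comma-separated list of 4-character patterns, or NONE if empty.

NONE

size-2^0 implicants → 0000(✓)  0001(✓)  0011(✓)  0100(✓)  0111(✓)  1000(✓)  1001(✓)  1011(✓)  1100(✓)  1101(✓)  1111(✓)
size-2^1 implicants → -000(✓)  -001(✓)  -011(✓)  -100(✓)  -111(✓)  0-00(✓)  0-11(✓)  00-1(✓)  000-(✓)  1-00(✓)  1-01(✓)  1-11(✓)  10-1(✓)  100-(✓)  11-1(✓)  110-(✓)
size-2^2 implicants → --00  --11  -0-1  -00-  1--1  1-0-
Unchecked terms (primes): --00, --11, -0-1, -00-, 1--1, 1-0-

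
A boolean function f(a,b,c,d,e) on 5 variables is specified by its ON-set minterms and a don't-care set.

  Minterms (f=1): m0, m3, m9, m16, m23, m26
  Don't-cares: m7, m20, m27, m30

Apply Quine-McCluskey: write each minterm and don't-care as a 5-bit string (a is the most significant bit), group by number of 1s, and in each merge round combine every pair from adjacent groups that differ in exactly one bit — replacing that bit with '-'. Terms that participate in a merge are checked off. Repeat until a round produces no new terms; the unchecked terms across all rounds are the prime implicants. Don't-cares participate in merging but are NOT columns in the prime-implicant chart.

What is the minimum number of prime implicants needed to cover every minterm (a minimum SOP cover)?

5

[col 0] 00000*, 00011*, 00111*, 01001, 10000*, 10100*, 10111*, 11010*, 11011*, 11110*
[col 1] -0000, -0111, 00-11, 10-00, 11-10, 1101-
Prime implicants: -0000, -0111, 00-11, 01001, 10-00, 11-10, 1101-
PI chart (minterm → PIs covering it):
  0 | -0000  (sole → essential)
  3 | 00-11  (sole → essential)
  9 | 01001  (sole → essential)
  16 | -0000,10-00
  23 | -0111  (sole → essential)
  26 | 11-10,1101-
Essential prime implicants: -0000, -0111, 00-11, 01001
Petrick residual → 11-10
Minimum SOP uses 5 PIs: b'c'd'e' + b'cde + a'b'de + a'bc'd'e + abde'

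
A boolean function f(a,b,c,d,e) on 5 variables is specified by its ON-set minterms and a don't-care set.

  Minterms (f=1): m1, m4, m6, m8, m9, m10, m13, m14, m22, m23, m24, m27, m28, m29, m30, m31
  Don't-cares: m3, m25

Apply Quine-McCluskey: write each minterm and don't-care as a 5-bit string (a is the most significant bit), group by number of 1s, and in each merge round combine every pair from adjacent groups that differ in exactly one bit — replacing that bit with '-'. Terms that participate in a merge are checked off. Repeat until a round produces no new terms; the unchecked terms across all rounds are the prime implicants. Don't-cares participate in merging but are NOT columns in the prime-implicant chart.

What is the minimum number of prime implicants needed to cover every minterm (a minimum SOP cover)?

[col 0] 00001*, 00011*, 00100*, 00110*, 01000*, 01001*, 01010*, 01101*, 01110*, 10110*, 10111*, 11000*, 11001*, 11011*, 11100*, 11101*, 11110*, 11111*
[col 1] -0110*, -1000*, -1001*, -1101*, -1110*, 0-001, 0-110*, 000-1, 001-0, 01-01*, 01-10, 010-0, 0100-*, 1-110*, 1-111*, 1011-*, 11-00*, 11-01*, 11-11*, 110-1*, 1100-*, 111-0*, 111-1*, 1110-*, 1111-*
[col 2] --110, -1-01, -100-, 1-11-, 11--1, 11-0-, 111--
Prime implicants: --110, -1-01, -100-, 0-001, 000-1, 001-0, 01-10, 010-0, 1-11-, 11--1, 11-0-, 111--
PI chart (minterm → PIs covering it):
  1 | 0-001,000-1
  4 | 001-0  (sole → essential)
  6 | --110,001-0
  8 | -100-,010-0
  9 | -1-01,-100-,0-001
  10 | 01-10,010-0
  13 | -1-01  (sole → essential)
  14 | --110,01-10
  22 | --110,1-11-
  23 | 1-11-  (sole → essential)
  24 | -100-,11-0-
  27 | 11--1  (sole → essential)
  28 | 11-0-,111--
  29 | -1-01,11--1,11-0-,111--
  30 | --110,1-11-,111--
  31 | 1-11-,11--1,111--
Essential prime implicants: -1-01, 001-0, 1-11-, 11--1
Petrick residual → --110, 0-001, 010-0, 11-0-
Minimum SOP uses 8 PIs: cde' + bd'e + a'c'd'e + a'b'ce' + a'bc'e' + acd + abe + abd'

8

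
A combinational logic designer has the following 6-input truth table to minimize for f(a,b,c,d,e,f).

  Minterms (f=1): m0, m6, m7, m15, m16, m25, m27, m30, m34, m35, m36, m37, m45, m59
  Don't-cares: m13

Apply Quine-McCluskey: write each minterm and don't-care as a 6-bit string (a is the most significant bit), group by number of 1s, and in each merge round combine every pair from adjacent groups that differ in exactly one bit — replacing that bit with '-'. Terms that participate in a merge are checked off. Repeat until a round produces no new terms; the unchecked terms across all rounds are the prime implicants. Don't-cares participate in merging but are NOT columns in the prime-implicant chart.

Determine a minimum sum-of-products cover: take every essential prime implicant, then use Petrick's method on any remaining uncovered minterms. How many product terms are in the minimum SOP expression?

9

Round 0: 000000✓ 000110✓ 000111✓ 001101✓ 001111✓ 010000✓ 011001✓ 011011✓ 011110 100010✓ 100011✓ 100100✓ 100101✓ 101101✓ 111011✓
Round 1: -01101 -11011 0-0000 00-111 00011- 0011-1 0110-1 10-101 10001- 10010-
PIs = {-01101, -11011, 0-0000, 00-111, 00011-, 0011-1, 0110-1, 011110, 10-101, 10001-, 10010-}
Coverage chart:
  m0: 0-0000 ←essential
  m6: 00011- ←essential
  m7: 00-111,00011-
  m15: 00-111,0011-1
  m16: 0-0000 ←essential
  m25: 0110-1 ←essential
  m27: -11011,0110-1
  m30: 011110 ←essential
  m34: 10001- ←essential
  m35: 10001- ←essential
  m36: 10010- ←essential
  m37: 10-101,10010-
  m45: -01101,10-101
  m59: -11011 ←essential
Essential: -11011, 0-0000, 00011-, 0110-1, 011110, 10001-, 10010-
Petrick residual → -01101, 00-111
Min cover (9 terms): b'cde'f + bcd'ef + a'c'd'e'f' + a'b'def + a'b'c'de + a'bcd'f + a'bcdef' + ab'c'd'e + ab'c'de'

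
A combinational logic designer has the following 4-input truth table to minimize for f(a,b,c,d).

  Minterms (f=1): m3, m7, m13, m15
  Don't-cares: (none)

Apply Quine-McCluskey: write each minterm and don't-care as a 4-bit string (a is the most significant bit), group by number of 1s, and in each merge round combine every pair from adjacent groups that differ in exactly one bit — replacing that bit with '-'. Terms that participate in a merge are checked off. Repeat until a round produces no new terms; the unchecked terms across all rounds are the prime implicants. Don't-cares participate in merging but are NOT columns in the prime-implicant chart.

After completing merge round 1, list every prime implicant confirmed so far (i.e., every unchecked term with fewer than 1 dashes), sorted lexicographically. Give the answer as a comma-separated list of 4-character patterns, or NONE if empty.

Round 0: 0011✓ 0111✓ 1101✓ 1111✓
Round 1: -111 0-11 11-1
PIs = {-111, 0-11, 11-1}

NONE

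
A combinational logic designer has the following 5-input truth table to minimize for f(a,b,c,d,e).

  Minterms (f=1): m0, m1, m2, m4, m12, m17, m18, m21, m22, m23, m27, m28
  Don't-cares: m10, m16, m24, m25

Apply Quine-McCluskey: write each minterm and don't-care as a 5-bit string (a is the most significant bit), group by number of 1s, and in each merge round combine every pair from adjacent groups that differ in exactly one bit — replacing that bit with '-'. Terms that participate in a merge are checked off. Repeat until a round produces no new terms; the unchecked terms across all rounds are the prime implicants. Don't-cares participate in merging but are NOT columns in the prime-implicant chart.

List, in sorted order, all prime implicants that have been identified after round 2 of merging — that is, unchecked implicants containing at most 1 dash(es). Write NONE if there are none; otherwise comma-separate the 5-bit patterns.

Round 0: 00000✓ 00001✓ 00010✓ 00100✓ 01010✓ 01100✓ 10000✓ 10001✓ 10010✓ 10101✓ 10110✓ 10111✓ 11000✓ 11001✓ 11011✓ 11100✓
Round 1: -0000✓ -0001✓ -0010✓ -1100 0-010 0-100 00-00 000-0✓ 0000-✓ 1-000✓ 1-001✓ 10-01 10-10 100-0✓ 1000-✓ 101-1 1011- 11-00 110-1 1100-✓
Round 2: -00-0 -000- 1-00-
PIs = {-00-0, -000-, -1100, 0-010, 0-100, 00-00, 1-00-, 10-01, 10-10, 101-1, 1011-, 11-00, 110-1}

-1100, 0-010, 0-100, 00-00, 10-01, 10-10, 101-1, 1011-, 11-00, 110-1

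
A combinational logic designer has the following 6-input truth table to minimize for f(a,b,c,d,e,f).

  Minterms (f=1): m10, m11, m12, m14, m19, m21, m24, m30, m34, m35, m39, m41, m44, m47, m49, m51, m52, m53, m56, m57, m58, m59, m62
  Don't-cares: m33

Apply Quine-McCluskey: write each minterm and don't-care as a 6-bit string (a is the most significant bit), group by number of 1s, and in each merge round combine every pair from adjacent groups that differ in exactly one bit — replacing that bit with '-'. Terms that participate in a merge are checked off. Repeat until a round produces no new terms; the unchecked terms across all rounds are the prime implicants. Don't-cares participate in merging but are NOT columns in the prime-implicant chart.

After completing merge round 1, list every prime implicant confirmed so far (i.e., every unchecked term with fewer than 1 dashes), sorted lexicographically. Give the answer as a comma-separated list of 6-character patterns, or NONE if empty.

size-2^0 implicants → 001010(✓)  001011(✓)  001100(✓)  001110(✓)  010011(✓)  010101(✓)  011000(✓)  011110(✓)  100001(✓)  100010(✓)  100011(✓)  100111(✓)  101001(✓)  101100(✓)  101111(✓)  110001(✓)  110011(✓)  110100(✓)  110101(✓)  111000(✓)  111001(✓)  111010(✓)  111011(✓)  111110(✓)
size-2^1 implicants → -01100  -10011  -10101  -11000  -11110  0-1110  001-10  00101-  0011-0  1-0001(✓)  1-0011(✓)  1-1001(✓)  10-001(✓)  10-111  100-11  1000-1(✓)  10001-  11-001(✓)  11-011(✓)  110-01  1100-1(✓)  11010-  111-10  1110-0(✓)  1110-1(✓)  11100-(✓)  11101-(✓)
size-2^2 implicants → 1--001  1-00-1  11-0-1  1110--
Unchecked terms (primes): -01100, -10011, -10101, -11000, -11110, 0-1110, 001-10, 00101-, 0011-0, 1--001, 1-00-1, 10-111, 100-11, 10001-, 11-0-1, 110-01, 11010-, 111-10, 1110--

NONE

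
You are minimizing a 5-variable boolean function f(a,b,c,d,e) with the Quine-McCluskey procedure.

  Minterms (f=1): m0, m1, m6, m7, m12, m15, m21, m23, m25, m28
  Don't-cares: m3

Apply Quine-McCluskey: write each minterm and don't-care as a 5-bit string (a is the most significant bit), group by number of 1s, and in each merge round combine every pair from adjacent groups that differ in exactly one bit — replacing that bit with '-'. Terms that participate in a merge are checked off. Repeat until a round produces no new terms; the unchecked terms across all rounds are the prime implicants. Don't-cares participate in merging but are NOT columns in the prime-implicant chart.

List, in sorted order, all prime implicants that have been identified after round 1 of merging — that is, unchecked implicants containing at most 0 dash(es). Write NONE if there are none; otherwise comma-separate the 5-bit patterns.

Round 0: 00000✓ 00001✓ 00011✓ 00110✓ 00111✓ 01100✓ 01111✓ 10101✓ 10111✓ 11001 11100✓
Round 1: -0111 -1100 0-111 00-11 000-1 0000- 0011- 101-1
PIs = {-0111, -1100, 0-111, 00-11, 000-1, 0000-, 0011-, 101-1, 11001}

11001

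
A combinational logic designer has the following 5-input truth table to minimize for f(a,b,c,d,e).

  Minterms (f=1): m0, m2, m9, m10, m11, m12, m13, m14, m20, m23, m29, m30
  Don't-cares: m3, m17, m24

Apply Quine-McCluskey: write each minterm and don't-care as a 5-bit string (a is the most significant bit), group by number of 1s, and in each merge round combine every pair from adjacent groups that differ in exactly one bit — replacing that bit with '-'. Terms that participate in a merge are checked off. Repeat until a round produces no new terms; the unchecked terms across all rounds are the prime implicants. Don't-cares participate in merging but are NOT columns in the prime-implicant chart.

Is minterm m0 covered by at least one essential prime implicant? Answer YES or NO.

YES

[col 0] 00000*, 00010*, 00011*, 01001*, 01010*, 01011*, 01100*, 01101*, 01110*, 10001, 10100, 10111, 11000, 11101*, 11110*
[col 1] -1101, -1110, 0-010*, 0-011*, 000-0, 0001-*, 01-01, 01-10, 010-1, 0101-*, 011-0, 0110-
[col 2] 0-01-
Prime implicants: -1101, -1110, 0-01-, 000-0, 01-01, 01-10, 010-1, 011-0, 0110-, 10001, 10100, 10111, 11000
PI chart (minterm → PIs covering it):
  0 | 000-0  (sole → essential)
  2 | 0-01-,000-0
  9 | 01-01,010-1
  10 | 0-01-,01-10
  11 | 0-01-,010-1
  12 | 011-0,0110-
  13 | -1101,01-01,0110-
  14 | -1110,01-10,011-0
  20 | 10100  (sole → essential)
  23 | 10111  (sole → essential)
  29 | -1101  (sole → essential)
  30 | -1110  (sole → essential)
Essential prime implicants: -1101, -1110, 000-0, 10100, 10111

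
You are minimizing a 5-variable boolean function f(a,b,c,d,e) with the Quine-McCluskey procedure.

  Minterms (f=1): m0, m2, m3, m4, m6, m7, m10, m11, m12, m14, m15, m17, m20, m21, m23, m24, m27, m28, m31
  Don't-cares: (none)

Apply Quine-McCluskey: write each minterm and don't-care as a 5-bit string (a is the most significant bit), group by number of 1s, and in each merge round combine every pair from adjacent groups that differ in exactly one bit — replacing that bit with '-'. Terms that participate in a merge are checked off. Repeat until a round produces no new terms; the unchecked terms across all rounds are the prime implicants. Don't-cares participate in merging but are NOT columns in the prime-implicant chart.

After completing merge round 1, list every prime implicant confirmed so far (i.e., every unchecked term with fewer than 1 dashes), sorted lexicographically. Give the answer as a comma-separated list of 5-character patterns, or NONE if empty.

[col 0] 00000*, 00010*, 00011*, 00100*, 00110*, 00111*, 01010*, 01011*, 01100*, 01110*, 01111*, 10001*, 10100*, 10101*, 10111*, 11000*, 11011*, 11100*, 11111*
[col 1] -0100*, -0111*, -1011*, -1100*, -1111*, 0-010*, 0-011*, 0-100*, 0-110*, 0-111*, 00-00*, 00-10*, 00-11*, 000-0*, 0001-*, 001-0*, 0011-*, 01-10*, 01-11*, 0101-*, 011-0*, 0111-*, 1-100*, 1-111*, 10-01, 101-1, 1010-, 11-00, 11-11*
[col 2] --100, --111, -1-11, 0--10*, 0--11*, 0-01-*, 0-1-0, 0-11-*, 00--0, 00-1-*, 01-1-*
[col 3] 0--1-
Prime implicants: --100, --111, -1-11, 0--1-, 0-1-0, 00--0, 10-01, 101-1, 1010-, 11-00

NONE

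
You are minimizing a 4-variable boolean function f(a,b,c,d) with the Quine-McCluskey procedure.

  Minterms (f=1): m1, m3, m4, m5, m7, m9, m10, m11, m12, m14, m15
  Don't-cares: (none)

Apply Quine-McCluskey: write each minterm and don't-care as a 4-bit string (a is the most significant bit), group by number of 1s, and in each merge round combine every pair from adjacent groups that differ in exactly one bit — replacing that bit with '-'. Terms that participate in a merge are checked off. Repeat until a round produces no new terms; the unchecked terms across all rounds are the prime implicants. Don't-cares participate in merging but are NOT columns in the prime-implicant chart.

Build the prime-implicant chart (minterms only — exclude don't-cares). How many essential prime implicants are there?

2

Round 0: 0001✓ 0011✓ 0100✓ 0101✓ 0111✓ 1001✓ 1010✓ 1011✓ 1100✓ 1110✓ 1111✓
Round 1: -001✓ -011✓ -100 -111✓ 0-01✓ 0-11✓ 00-1✓ 01-1✓ 010- 1-10✓ 1-11✓ 10-1✓ 101-✓ 11-0 111-✓
Round 2: --11 -0-1 0--1 1-1-
PIs = {--11, -0-1, -100, 0--1, 010-, 1-1-, 11-0}
Coverage chart:
  m1: -0-1,0--1
  m3: --11,-0-1,0--1
  m4: -100,010-
  m5: 0--1,010-
  m7: --11,0--1
  m9: -0-1 ←essential
  m10: 1-1- ←essential
  m11: --11,-0-1,1-1-
  m12: -100,11-0
  m14: 1-1-,11-0
  m15: --11,1-1-
Essential: -0-1, 1-1-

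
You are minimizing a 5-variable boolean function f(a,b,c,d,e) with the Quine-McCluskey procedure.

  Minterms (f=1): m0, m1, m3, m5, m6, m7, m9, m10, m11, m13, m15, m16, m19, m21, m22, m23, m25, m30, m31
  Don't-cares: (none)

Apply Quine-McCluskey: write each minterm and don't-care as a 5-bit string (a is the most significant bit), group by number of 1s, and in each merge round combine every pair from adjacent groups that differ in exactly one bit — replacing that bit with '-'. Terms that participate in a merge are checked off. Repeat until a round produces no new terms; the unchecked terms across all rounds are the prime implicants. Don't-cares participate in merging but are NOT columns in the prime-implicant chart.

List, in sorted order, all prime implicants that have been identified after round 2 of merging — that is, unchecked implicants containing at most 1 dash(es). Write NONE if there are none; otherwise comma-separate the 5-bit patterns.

-0000, -1001, 0000-, 0101-

Round 0: 00000✓ 00001✓ 00011✓ 00101✓ 00110✓ 00111✓ 01001✓ 01010✓ 01011✓ 01101✓ 01111✓ 10000✓ 10011✓ 10101✓ 10110✓ 10111✓ 11001✓ 11110✓ 11111✓
Round 1: -0000 -0011✓ -0101✓ -0110✓ -0111✓ -1001 -1111✓ 0-001✓ 0-011✓ 0-101✓ 0-111✓ 00-01✓ 00-11✓ 000-1✓ 0000- 001-1✓ 0011-✓ 01-01✓ 01-11✓ 010-1✓ 0101- 011-1✓ 1-110✓ 1-111✓ 10-11✓ 101-1✓ 1011-✓ 1111-✓
Round 2: --111 -0-11 -01-1 -011- 0--01✓ 0--11✓ 0-0-1✓ 0-1-1✓ 00--1✓ 01--1✓ 1-11-
Round 3: 0---1
PIs = {--111, -0-11, -0000, -01-1, -011-, -1001, 0---1, 0000-, 0101-, 1-11-}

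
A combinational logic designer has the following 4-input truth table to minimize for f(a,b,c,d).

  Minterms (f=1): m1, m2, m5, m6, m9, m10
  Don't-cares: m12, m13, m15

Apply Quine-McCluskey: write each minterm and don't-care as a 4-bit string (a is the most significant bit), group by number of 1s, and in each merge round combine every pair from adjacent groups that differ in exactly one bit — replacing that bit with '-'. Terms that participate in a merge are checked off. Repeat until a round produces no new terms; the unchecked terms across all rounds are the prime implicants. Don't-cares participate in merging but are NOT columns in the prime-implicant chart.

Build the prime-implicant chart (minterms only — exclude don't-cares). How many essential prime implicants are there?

3

[col 0] 0001*, 0010*, 0101*, 0110*, 1001*, 1010*, 1100*, 1101*, 1111*
[col 1] -001*, -010, -101*, 0-01*, 0-10, 1-01*, 11-1, 110-
[col 2] --01
Prime implicants: --01, -010, 0-10, 11-1, 110-
PI chart (minterm → PIs covering it):
  1 | --01  (sole → essential)
  2 | -010,0-10
  5 | --01  (sole → essential)
  6 | 0-10  (sole → essential)
  9 | --01  (sole → essential)
  10 | -010  (sole → essential)
Essential prime implicants: --01, -010, 0-10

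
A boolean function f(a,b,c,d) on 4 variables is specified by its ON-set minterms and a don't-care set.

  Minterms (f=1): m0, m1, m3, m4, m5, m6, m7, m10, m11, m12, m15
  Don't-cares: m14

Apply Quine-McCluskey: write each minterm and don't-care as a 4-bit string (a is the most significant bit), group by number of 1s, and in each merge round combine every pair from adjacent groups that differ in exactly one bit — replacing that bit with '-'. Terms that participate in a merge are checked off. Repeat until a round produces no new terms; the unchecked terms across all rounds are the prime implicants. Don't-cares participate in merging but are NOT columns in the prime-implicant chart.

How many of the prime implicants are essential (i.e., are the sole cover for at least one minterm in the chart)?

3

[col 0] 0000*, 0001*, 0011*, 0100*, 0101*, 0110*, 0111*, 1010*, 1011*, 1100*, 1110*, 1111*
[col 1] -011*, -100*, -110*, -111*, 0-00*, 0-01*, 0-11*, 00-1*, 000-*, 01-0*, 01-1*, 010-*, 011-*, 1-10*, 1-11*, 101-*, 11-0*, 111-*
[col 2] --11, -1-0, -11-, 0--1, 0-0-, 01--, 1-1-
Prime implicants: --11, -1-0, -11-, 0--1, 0-0-, 01--, 1-1-
PI chart (minterm → PIs covering it):
  0 | 0-0-  (sole → essential)
  1 | 0--1,0-0-
  3 | --11,0--1
  4 | -1-0,0-0-,01--
  5 | 0--1,0-0-,01--
  6 | -1-0,-11-,01--
  7 | --11,-11-,0--1,01--
  10 | 1-1-  (sole → essential)
  11 | --11,1-1-
  12 | -1-0  (sole → essential)
  15 | --11,-11-,1-1-
Essential prime implicants: -1-0, 0-0-, 1-1-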